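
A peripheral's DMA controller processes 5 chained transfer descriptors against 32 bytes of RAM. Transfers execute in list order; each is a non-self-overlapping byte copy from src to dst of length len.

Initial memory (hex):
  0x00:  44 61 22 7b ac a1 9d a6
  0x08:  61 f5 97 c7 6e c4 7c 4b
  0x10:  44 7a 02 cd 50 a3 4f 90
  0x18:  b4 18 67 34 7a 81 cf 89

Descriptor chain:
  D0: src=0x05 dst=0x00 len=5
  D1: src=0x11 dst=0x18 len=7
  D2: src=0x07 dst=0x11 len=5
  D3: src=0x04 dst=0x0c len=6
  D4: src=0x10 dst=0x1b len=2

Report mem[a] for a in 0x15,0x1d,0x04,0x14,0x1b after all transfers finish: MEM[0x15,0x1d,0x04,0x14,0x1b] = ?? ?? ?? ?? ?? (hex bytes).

  after D0: wrote 5B at 0x00 = a19da661f5
  after D1: wrote 7B at 0x18 = 7a02cd50a34f90
  after D2: wrote 5B at 0x11 = a661f597c7
  after D3: wrote 6B at 0x0c = f5a19da661f5
  after D4: wrote 2B at 0x1b = 61f5
query mem[0x15]=0xc7, mem[0x1d]=0x4f, mem[0x04]=0xf5, mem[0x14]=0x97, mem[0x1b]=0x61

MEM[0x15,0x1d,0x04,0x14,0x1b] = c7 4f f5 97 61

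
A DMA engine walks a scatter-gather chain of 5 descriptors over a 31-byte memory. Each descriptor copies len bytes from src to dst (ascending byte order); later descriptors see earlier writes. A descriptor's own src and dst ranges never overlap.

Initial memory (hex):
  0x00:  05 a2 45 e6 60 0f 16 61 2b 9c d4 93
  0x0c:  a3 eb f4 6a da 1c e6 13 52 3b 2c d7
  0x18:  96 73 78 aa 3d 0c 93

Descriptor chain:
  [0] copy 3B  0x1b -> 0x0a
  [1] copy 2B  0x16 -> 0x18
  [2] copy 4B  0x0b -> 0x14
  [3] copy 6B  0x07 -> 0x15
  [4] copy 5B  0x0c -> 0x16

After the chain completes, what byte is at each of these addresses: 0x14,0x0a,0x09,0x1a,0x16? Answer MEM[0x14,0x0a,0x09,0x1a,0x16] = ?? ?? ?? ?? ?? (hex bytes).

MEM[0x14,0x0a,0x09,0x1a,0x16] = 3d aa 9c da 0c

#0 dst[0x0a+3] := {0xaa,0x3d,0x0c}
#1 dst[0x18+2] := {0x2c,0xd7}
#2 dst[0x14+4] := {0x3d,0x0c,0xeb,0xf4}
#3 dst[0x15+6] := {0x61,0x2b,0x9c,0xaa,0x3d,0x0c}
#4 dst[0x16+5] := {0x0c,0xeb,0xf4,0x6a,0xda}
query mem[0x14]=0x3d, mem[0x0a]=0xaa, mem[0x09]=0x9c, mem[0x1a]=0xda, mem[0x16]=0x0c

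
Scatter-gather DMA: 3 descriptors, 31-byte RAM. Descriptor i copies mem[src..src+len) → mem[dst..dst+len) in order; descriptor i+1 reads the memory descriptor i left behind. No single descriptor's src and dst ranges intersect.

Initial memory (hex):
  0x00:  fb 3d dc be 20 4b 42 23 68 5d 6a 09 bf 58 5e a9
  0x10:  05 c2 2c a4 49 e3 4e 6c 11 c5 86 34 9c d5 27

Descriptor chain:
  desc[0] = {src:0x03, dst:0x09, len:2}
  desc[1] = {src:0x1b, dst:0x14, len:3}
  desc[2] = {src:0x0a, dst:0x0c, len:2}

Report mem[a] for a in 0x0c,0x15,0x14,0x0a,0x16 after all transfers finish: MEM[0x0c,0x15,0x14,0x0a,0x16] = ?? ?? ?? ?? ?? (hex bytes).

[0] 0x03->0x09 len=2 : be 20
[1] 0x1b->0x14 len=3 : 34 9c d5
[2] 0x0a->0x0c len=2 : 20 09
query mem[0x0c]=0x20, mem[0x15]=0x9c, mem[0x14]=0x34, mem[0x0a]=0x20, mem[0x16]=0xd5

MEM[0x0c,0x15,0x14,0x0a,0x16] = 20 9c 34 20 d5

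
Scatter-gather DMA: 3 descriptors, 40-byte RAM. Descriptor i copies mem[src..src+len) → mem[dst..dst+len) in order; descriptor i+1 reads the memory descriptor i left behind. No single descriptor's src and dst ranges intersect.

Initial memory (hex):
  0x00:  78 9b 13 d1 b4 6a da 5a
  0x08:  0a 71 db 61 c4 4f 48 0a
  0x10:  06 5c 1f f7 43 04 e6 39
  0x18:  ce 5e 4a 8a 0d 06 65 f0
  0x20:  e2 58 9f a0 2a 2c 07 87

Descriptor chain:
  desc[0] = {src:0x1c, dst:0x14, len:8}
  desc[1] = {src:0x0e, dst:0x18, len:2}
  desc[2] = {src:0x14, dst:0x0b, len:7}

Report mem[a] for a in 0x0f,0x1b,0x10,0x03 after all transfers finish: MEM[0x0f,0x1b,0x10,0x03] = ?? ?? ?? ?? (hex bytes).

[0] 0x1c->0x14 len=8 : 0d 06 65 f0 e2 58 9f a0
[1] 0x0e->0x18 len=2 : 48 0a
[2] 0x14->0x0b len=7 : 0d 06 65 f0 48 0a 9f
query mem[0x0f]=0x48, mem[0x1b]=0xa0, mem[0x10]=0x0a, mem[0x03]=0xd1

MEM[0x0f,0x1b,0x10,0x03] = 48 a0 0a d1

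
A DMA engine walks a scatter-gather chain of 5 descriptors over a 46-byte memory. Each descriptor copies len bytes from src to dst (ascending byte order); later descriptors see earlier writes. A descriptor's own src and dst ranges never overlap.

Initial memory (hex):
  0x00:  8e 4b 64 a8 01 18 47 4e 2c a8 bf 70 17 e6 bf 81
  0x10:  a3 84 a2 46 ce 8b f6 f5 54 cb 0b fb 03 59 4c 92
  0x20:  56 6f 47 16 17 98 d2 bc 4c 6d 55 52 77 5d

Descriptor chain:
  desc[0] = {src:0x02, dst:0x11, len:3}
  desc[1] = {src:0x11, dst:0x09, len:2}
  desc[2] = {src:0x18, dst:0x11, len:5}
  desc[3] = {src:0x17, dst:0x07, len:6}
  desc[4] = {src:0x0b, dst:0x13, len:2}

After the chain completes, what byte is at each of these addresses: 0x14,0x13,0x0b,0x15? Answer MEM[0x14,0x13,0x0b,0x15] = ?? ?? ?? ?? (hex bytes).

#0 dst[0x11+3] := {0x64,0xa8,0x01}
#1 dst[0x09+2] := {0x64,0xa8}
#2 dst[0x11+5] := {0x54,0xcb,0x0b,0xfb,0x03}
#3 dst[0x07+6] := {0xf5,0x54,0xcb,0x0b,0xfb,0x03}
#4 dst[0x13+2] := {0xfb,0x03}
query mem[0x14]=0x03, mem[0x13]=0xfb, mem[0x0b]=0xfb, mem[0x15]=0x03

MEM[0x14,0x13,0x0b,0x15] = 03 fb fb 03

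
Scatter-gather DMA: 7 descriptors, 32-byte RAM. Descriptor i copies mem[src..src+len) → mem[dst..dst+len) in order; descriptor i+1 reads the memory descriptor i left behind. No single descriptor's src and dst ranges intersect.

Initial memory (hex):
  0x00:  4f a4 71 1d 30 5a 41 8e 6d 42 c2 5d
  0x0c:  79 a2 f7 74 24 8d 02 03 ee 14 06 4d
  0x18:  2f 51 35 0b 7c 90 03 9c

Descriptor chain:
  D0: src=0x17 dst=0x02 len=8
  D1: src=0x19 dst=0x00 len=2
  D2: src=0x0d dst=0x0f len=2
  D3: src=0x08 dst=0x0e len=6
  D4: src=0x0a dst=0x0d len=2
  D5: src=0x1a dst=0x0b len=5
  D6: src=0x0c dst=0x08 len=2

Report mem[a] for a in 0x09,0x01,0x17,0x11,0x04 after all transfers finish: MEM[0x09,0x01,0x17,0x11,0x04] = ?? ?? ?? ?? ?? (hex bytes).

MEM[0x09,0x01,0x17,0x11,0x04] = 7c 35 4d 5d 51

  after D0: wrote 8B at 0x02 = 4d2f51350b7c9003
  after D1: wrote 2B at 0x00 = 5135
  after D2: wrote 2B at 0x0f = a2f7
  after D3: wrote 6B at 0x0e = 9003c25d79a2
  after D4: wrote 2B at 0x0d = c25d
  after D5: wrote 5B at 0x0b = 350b7c9003
  after D6: wrote 2B at 0x08 = 0b7c
query mem[0x09]=0x7c, mem[0x01]=0x35, mem[0x17]=0x4d, mem[0x11]=0x5d, mem[0x04]=0x51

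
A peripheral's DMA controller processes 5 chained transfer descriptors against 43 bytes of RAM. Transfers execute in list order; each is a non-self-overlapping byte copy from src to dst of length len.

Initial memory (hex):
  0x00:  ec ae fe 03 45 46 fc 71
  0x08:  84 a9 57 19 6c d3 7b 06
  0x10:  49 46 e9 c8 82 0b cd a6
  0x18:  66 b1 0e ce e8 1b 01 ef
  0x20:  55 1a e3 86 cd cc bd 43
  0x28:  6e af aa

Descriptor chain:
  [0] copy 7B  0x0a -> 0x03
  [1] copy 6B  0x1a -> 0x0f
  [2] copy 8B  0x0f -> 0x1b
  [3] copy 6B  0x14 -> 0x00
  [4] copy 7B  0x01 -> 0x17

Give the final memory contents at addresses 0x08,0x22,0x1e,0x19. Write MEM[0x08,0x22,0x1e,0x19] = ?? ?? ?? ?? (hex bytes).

MEM[0x08,0x22,0x1e,0x19] = 06 cd 1b a6

  after D0: wrote 7B at 0x03 = 57196cd37b0649
  after D1: wrote 6B at 0x0f = 0ecee81b01ef
  after D2: wrote 8B at 0x1b = 0ecee81b01ef0bcd
  after D3: wrote 6B at 0x00 = ef0bcda666b1
  after D4: wrote 7B at 0x17 = 0bcda666b1d37b
query mem[0x08]=0x06, mem[0x22]=0xcd, mem[0x1e]=0x1b, mem[0x19]=0xa6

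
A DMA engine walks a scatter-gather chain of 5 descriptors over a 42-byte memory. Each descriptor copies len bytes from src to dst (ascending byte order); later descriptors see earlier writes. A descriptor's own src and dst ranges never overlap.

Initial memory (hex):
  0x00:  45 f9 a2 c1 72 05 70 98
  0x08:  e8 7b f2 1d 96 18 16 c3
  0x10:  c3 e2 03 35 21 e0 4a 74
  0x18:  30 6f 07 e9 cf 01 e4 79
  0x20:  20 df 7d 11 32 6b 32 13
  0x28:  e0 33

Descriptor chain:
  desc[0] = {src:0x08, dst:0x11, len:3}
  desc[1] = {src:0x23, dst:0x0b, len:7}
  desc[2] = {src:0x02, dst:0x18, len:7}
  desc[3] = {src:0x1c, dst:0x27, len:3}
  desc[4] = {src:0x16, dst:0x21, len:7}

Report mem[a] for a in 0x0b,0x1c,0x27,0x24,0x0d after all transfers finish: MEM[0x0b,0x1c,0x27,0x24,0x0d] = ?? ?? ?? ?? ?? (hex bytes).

D0: mem[0x11..0x13] <- [e8 7b f2]
D1: mem[0x0b..0x11] <- [11 32 6b 32 13 e0 33]
D2: mem[0x18..0x1e] <- [a2 c1 72 05 70 98 e8]
D3: mem[0x27..0x29] <- [70 98 e8]
D4: mem[0x21..0x27] <- [4a 74 a2 c1 72 05 70]
query mem[0x0b]=0x11, mem[0x1c]=0x70, mem[0x27]=0x70, mem[0x24]=0xc1, mem[0x0d]=0x6b

MEM[0x0b,0x1c,0x27,0x24,0x0d] = 11 70 70 c1 6b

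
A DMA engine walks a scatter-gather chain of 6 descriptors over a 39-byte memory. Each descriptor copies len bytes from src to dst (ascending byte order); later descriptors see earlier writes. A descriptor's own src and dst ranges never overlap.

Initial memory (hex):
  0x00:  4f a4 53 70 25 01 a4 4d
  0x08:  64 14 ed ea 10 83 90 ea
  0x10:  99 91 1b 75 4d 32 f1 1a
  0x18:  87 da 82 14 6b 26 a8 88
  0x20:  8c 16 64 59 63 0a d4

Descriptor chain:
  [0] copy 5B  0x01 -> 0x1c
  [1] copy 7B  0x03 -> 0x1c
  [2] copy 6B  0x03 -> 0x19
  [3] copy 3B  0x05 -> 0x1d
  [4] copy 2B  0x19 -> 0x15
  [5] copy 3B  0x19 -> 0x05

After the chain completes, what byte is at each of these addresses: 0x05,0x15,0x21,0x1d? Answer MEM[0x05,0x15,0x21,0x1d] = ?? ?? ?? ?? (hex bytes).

#0 dst[0x1c+5] := {0xa4,0x53,0x70,0x25,0x01}
#1 dst[0x1c+7] := {0x70,0x25,0x01,0xa4,0x4d,0x64,0x14}
#2 dst[0x19+6] := {0x70,0x25,0x01,0xa4,0x4d,0x64}
#3 dst[0x1d+3] := {0x01,0xa4,0x4d}
#4 dst[0x15+2] := {0x70,0x25}
#5 dst[0x05+3] := {0x70,0x25,0x01}
query mem[0x05]=0x70, mem[0x15]=0x70, mem[0x21]=0x64, mem[0x1d]=0x01

MEM[0x05,0x15,0x21,0x1d] = 70 70 64 01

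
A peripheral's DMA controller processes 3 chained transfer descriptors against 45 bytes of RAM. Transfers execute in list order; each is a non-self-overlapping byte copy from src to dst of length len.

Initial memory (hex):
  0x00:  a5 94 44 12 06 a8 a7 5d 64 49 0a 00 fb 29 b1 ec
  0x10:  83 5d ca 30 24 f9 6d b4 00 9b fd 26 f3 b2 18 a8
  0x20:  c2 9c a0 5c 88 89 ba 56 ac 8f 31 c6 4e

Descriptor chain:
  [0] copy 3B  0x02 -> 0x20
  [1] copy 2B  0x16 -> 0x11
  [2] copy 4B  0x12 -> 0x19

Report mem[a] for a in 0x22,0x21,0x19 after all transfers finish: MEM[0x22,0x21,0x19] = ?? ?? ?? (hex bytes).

MEM[0x22,0x21,0x19] = 06 12 b4

#0 dst[0x20+3] := {0x44,0x12,0x06}
#1 dst[0x11+2] := {0x6d,0xb4}
#2 dst[0x19+4] := {0xb4,0x30,0x24,0xf9}
query mem[0x22]=0x06, mem[0x21]=0x12, mem[0x19]=0xb4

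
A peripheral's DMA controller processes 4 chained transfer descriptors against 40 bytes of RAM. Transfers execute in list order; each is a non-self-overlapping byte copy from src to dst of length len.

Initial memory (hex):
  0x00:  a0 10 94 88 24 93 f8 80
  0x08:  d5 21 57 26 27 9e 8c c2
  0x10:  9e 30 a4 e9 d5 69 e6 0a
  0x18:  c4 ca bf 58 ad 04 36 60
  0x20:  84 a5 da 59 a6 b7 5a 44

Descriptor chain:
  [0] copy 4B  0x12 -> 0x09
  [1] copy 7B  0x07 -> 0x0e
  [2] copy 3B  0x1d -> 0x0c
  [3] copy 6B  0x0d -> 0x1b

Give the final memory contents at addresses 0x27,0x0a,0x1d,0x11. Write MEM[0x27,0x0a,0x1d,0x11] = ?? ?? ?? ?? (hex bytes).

MEM[0x27,0x0a,0x1d,0x11] = 44 e9 d5 e9

[0] 0x12->0x09 len=4 : a4 e9 d5 69
[1] 0x07->0x0e len=7 : 80 d5 a4 e9 d5 69 9e
[2] 0x1d->0x0c len=3 : 04 36 60
[3] 0x0d->0x1b len=6 : 36 60 d5 a4 e9 d5
query mem[0x27]=0x44, mem[0x0a]=0xe9, mem[0x1d]=0xd5, mem[0x11]=0xe9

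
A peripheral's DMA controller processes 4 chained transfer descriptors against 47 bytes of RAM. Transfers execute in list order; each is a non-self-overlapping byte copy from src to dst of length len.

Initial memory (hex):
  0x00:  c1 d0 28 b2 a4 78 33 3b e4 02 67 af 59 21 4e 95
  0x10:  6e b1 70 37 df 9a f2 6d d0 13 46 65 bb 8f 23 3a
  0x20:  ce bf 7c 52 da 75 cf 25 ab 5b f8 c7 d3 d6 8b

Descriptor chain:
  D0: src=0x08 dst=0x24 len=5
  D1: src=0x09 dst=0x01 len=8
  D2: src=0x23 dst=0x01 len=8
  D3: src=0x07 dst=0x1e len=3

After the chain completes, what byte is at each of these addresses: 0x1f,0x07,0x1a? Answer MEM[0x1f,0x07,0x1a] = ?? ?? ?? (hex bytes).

#0 dst[0x24+5] := {0xe4,0x02,0x67,0xaf,0x59}
#1 dst[0x01+8] := {0x02,0x67,0xaf,0x59,0x21,0x4e,0x95,0x6e}
#2 dst[0x01+8] := {0x52,0xe4,0x02,0x67,0xaf,0x59,0x5b,0xf8}
#3 dst[0x1e+3] := {0x5b,0xf8,0x02}
query mem[0x1f]=0xf8, mem[0x07]=0x5b, mem[0x1a]=0x46

MEM[0x1f,0x07,0x1a] = f8 5b 46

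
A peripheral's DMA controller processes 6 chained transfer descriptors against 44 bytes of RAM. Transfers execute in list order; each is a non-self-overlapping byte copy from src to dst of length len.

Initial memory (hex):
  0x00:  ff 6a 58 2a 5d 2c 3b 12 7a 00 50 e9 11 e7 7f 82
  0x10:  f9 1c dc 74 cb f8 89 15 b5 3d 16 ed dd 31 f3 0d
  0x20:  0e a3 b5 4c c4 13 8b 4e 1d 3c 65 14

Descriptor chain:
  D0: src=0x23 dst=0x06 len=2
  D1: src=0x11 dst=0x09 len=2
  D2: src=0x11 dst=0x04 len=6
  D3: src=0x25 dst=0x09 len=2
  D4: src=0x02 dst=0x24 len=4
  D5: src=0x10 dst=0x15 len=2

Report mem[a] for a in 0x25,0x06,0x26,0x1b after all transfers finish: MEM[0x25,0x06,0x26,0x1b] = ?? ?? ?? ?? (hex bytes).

MEM[0x25,0x06,0x26,0x1b] = 2a 74 1c ed

#0 dst[0x06+2] := {0x4c,0xc4}
#1 dst[0x09+2] := {0x1c,0xdc}
#2 dst[0x04+6] := {0x1c,0xdc,0x74,0xcb,0xf8,0x89}
#3 dst[0x09+2] := {0x13,0x8b}
#4 dst[0x24+4] := {0x58,0x2a,0x1c,0xdc}
#5 dst[0x15+2] := {0xf9,0x1c}
query mem[0x25]=0x2a, mem[0x06]=0x74, mem[0x26]=0x1c, mem[0x1b]=0xed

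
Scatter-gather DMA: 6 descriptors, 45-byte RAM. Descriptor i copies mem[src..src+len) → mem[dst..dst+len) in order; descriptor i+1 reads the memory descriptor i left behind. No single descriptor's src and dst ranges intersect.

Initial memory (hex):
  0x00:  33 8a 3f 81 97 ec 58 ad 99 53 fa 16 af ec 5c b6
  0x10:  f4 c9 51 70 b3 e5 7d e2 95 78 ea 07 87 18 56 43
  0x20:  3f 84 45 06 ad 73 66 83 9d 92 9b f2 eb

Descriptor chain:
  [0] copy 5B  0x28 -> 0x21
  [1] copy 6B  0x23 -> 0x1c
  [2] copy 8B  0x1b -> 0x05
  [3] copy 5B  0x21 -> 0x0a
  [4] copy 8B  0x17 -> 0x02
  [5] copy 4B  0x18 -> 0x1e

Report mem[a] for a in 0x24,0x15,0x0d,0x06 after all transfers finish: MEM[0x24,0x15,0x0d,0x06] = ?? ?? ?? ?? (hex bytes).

D0: mem[0x21..0x25] <- [9d 92 9b f2 eb]
D1: mem[0x1c..0x21] <- [9b f2 eb 66 83 9d]
D2: mem[0x05..0x0c] <- [07 9b f2 eb 66 83 9d 92]
D3: mem[0x0a..0x0e] <- [9d 92 9b f2 eb]
D4: mem[0x02..0x09] <- [e2 95 78 ea 07 9b f2 eb]
D5: mem[0x1e..0x21] <- [95 78 ea 07]
query mem[0x24]=0xf2, mem[0x15]=0xe5, mem[0x0d]=0xf2, mem[0x06]=0x07

MEM[0x24,0x15,0x0d,0x06] = f2 e5 f2 07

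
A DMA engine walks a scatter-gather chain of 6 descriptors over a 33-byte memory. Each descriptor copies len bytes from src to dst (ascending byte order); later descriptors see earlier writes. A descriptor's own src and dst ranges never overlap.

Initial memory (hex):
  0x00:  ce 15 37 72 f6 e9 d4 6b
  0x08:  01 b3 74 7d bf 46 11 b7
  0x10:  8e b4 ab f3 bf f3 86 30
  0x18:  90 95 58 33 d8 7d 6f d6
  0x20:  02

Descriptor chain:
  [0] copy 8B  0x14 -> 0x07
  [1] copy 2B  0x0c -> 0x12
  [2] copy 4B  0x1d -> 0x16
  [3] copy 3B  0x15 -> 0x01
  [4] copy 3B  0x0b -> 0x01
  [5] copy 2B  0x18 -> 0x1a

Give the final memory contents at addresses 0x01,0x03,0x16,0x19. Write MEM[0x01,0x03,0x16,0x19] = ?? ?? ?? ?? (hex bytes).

#0 dst[0x07+8] := {0xbf,0xf3,0x86,0x30,0x90,0x95,0x58,0x33}
#1 dst[0x12+2] := {0x95,0x58}
#2 dst[0x16+4] := {0x7d,0x6f,0xd6,0x02}
#3 dst[0x01+3] := {0xf3,0x7d,0x6f}
#4 dst[0x01+3] := {0x90,0x95,0x58}
#5 dst[0x1a+2] := {0xd6,0x02}
query mem[0x01]=0x90, mem[0x03]=0x58, mem[0x16]=0x7d, mem[0x19]=0x02

MEM[0x01,0x03,0x16,0x19] = 90 58 7d 02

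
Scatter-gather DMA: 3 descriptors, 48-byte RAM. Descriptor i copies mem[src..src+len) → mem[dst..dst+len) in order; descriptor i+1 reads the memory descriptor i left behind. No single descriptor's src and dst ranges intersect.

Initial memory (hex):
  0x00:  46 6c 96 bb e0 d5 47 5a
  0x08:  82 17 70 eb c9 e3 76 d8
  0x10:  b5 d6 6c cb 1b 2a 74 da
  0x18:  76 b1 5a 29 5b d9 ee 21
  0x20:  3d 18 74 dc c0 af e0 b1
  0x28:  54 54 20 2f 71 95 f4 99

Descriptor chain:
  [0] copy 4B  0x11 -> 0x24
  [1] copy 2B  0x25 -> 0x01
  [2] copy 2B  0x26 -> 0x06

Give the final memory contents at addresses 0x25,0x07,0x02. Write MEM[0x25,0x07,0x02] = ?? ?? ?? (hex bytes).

MEM[0x25,0x07,0x02] = 6c 1b cb

#0 dst[0x24+4] := {0xd6,0x6c,0xcb,0x1b}
#1 dst[0x01+2] := {0x6c,0xcb}
#2 dst[0x06+2] := {0xcb,0x1b}
query mem[0x25]=0x6c, mem[0x07]=0x1b, mem[0x02]=0xcb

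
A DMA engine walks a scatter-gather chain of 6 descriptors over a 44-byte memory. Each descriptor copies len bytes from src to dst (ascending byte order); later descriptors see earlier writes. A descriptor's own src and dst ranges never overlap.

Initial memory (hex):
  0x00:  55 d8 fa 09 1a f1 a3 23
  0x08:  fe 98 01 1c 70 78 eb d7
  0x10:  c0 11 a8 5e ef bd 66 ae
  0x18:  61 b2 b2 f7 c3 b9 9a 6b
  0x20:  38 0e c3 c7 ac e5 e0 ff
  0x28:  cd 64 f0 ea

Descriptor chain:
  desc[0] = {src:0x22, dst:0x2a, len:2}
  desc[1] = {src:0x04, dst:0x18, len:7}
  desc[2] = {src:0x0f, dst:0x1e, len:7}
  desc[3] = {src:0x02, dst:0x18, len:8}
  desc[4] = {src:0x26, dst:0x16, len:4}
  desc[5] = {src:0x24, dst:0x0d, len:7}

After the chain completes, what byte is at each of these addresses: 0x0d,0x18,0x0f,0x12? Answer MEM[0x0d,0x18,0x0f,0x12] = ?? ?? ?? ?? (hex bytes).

MEM[0x0d,0x18,0x0f,0x12] = bd cd e0 64

D0: mem[0x2a..0x2b] <- [c3 c7]
D1: mem[0x18..0x1e] <- [1a f1 a3 23 fe 98 01]
D2: mem[0x1e..0x24] <- [d7 c0 11 a8 5e ef bd]
D3: mem[0x18..0x1f] <- [fa 09 1a f1 a3 23 fe 98]
D4: mem[0x16..0x19] <- [e0 ff cd 64]
D5: mem[0x0d..0x13] <- [bd e5 e0 ff cd 64 c3]
query mem[0x0d]=0xbd, mem[0x18]=0xcd, mem[0x0f]=0xe0, mem[0x12]=0x64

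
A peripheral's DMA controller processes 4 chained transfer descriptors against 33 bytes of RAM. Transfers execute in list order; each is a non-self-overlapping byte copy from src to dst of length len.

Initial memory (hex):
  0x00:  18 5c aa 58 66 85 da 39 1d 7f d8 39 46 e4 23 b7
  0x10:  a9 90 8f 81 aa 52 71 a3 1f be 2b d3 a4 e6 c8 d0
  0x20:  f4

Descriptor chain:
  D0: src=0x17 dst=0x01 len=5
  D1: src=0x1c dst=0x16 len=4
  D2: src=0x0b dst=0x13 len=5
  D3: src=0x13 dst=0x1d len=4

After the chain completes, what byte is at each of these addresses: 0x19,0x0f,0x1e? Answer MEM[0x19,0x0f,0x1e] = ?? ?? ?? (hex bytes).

MEM[0x19,0x0f,0x1e] = d0 b7 46

  after D0: wrote 5B at 0x01 = a31fbe2bd3
  after D1: wrote 4B at 0x16 = a4e6c8d0
  after D2: wrote 5B at 0x13 = 3946e423b7
  after D3: wrote 4B at 0x1d = 3946e423
query mem[0x19]=0xd0, mem[0x0f]=0xb7, mem[0x1e]=0x46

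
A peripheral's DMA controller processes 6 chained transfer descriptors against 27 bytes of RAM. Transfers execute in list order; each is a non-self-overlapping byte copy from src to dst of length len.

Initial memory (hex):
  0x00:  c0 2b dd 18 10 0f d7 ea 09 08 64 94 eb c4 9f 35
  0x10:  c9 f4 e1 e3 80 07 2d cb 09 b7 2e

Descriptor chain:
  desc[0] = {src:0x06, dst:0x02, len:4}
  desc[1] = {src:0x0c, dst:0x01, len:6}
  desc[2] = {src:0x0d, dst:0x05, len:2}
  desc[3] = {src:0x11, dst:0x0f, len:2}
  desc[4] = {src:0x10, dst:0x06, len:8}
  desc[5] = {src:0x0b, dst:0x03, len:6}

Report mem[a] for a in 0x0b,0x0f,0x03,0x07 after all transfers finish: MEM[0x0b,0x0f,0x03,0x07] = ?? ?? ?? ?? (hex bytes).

MEM[0x0b,0x0f,0x03,0x07] = 07 f4 07 f4

  after D0: wrote 4B at 0x02 = d7ea0908
  after D1: wrote 6B at 0x01 = ebc49f35c9f4
  after D2: wrote 2B at 0x05 = c49f
  after D3: wrote 2B at 0x0f = f4e1
  after D4: wrote 8B at 0x06 = e1f4e1e380072dcb
  after D5: wrote 6B at 0x03 = 072dcb9ff4e1
query mem[0x0b]=0x07, mem[0x0f]=0xf4, mem[0x03]=0x07, mem[0x07]=0xf4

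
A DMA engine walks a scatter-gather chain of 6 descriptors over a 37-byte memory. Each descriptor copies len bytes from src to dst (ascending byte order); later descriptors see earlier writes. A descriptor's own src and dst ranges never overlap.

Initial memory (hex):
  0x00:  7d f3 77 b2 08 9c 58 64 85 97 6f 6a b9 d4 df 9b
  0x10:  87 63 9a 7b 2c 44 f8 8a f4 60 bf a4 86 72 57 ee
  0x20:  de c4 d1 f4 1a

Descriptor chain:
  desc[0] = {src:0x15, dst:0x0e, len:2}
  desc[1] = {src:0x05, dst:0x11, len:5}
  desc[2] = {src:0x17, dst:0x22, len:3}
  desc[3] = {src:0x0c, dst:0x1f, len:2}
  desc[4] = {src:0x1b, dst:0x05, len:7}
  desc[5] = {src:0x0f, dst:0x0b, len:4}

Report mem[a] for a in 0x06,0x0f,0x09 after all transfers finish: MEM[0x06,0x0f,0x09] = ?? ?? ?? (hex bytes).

[0] 0x15->0x0e len=2 : 44 f8
[1] 0x05->0x11 len=5 : 9c 58 64 85 97
[2] 0x17->0x22 len=3 : 8a f4 60
[3] 0x0c->0x1f len=2 : b9 d4
[4] 0x1b->0x05 len=7 : a4 86 72 57 b9 d4 c4
[5] 0x0f->0x0b len=4 : f8 87 9c 58
query mem[0x06]=0x86, mem[0x0f]=0xf8, mem[0x09]=0xb9

MEM[0x06,0x0f,0x09] = 86 f8 b9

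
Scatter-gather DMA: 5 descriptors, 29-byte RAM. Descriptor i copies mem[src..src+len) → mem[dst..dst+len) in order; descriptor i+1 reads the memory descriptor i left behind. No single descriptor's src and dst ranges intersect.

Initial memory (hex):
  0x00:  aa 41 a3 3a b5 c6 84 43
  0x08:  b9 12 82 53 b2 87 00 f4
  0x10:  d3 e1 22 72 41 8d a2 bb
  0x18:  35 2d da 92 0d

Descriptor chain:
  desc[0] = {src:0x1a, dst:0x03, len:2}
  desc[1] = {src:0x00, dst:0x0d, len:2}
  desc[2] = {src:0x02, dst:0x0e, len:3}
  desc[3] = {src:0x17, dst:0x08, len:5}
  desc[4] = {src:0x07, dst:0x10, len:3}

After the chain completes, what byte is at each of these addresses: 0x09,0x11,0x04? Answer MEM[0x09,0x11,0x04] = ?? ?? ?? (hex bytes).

MEM[0x09,0x11,0x04] = 35 bb 92

#0 dst[0x03+2] := {0xda,0x92}
#1 dst[0x0d+2] := {0xaa,0x41}
#2 dst[0x0e+3] := {0xa3,0xda,0x92}
#3 dst[0x08+5] := {0xbb,0x35,0x2d,0xda,0x92}
#4 dst[0x10+3] := {0x43,0xbb,0x35}
query mem[0x09]=0x35, mem[0x11]=0xbb, mem[0x04]=0x92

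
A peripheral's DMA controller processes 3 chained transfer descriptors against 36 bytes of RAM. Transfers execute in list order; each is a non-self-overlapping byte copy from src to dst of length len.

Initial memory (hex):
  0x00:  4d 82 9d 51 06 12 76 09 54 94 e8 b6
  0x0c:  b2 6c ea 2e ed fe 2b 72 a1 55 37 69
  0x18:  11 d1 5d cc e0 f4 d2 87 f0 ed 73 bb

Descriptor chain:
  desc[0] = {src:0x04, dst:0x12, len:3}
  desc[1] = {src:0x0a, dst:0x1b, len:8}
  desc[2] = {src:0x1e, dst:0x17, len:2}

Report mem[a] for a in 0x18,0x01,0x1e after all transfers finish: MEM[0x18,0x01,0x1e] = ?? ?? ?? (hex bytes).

  after D0: wrote 3B at 0x12 = 061276
  after D1: wrote 8B at 0x1b = e8b6b26cea2eedfe
  after D2: wrote 2B at 0x17 = 6cea
query mem[0x18]=0xea, mem[0x01]=0x82, mem[0x1e]=0x6c

MEM[0x18,0x01,0x1e] = ea 82 6c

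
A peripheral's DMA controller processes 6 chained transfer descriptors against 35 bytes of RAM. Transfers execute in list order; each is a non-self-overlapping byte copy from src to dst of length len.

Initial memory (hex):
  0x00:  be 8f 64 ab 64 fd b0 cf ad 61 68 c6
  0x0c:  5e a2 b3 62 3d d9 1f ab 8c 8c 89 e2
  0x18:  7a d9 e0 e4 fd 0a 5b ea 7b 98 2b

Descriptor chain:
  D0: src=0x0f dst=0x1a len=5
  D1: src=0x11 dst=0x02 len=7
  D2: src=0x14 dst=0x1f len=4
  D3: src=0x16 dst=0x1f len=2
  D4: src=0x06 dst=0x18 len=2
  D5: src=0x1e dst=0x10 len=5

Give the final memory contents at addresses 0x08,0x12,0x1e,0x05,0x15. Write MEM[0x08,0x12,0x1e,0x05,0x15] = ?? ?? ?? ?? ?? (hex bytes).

#0 dst[0x1a+5] := {0x62,0x3d,0xd9,0x1f,0xab}
#1 dst[0x02+7] := {0xd9,0x1f,0xab,0x8c,0x8c,0x89,0xe2}
#2 dst[0x1f+4] := {0x8c,0x8c,0x89,0xe2}
#3 dst[0x1f+2] := {0x89,0xe2}
#4 dst[0x18+2] := {0x8c,0x89}
#5 dst[0x10+5] := {0xab,0x89,0xe2,0x89,0xe2}
query mem[0x08]=0xe2, mem[0x12]=0xe2, mem[0x1e]=0xab, mem[0x05]=0x8c, mem[0x15]=0x8c

MEM[0x08,0x12,0x1e,0x05,0x15] = e2 e2 ab 8c 8c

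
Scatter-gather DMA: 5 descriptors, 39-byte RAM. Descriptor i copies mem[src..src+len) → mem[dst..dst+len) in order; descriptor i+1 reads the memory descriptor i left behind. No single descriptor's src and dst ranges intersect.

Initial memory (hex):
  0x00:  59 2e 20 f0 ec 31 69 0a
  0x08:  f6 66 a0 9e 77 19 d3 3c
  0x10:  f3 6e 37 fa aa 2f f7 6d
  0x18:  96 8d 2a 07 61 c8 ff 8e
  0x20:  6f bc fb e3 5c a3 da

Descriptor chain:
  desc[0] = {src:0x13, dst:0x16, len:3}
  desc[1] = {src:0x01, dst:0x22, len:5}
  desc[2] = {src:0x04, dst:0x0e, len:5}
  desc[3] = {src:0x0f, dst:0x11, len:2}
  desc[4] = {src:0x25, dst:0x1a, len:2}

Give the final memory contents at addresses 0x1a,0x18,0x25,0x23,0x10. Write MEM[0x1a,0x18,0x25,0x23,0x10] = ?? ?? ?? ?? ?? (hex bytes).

MEM[0x1a,0x18,0x25,0x23,0x10] = ec 2f ec 20 69

#0 dst[0x16+3] := {0xfa,0xaa,0x2f}
#1 dst[0x22+5] := {0x2e,0x20,0xf0,0xec,0x31}
#2 dst[0x0e+5] := {0xec,0x31,0x69,0x0a,0xf6}
#3 dst[0x11+2] := {0x31,0x69}
#4 dst[0x1a+2] := {0xec,0x31}
query mem[0x1a]=0xec, mem[0x18]=0x2f, mem[0x25]=0xec, mem[0x23]=0x20, mem[0x10]=0x69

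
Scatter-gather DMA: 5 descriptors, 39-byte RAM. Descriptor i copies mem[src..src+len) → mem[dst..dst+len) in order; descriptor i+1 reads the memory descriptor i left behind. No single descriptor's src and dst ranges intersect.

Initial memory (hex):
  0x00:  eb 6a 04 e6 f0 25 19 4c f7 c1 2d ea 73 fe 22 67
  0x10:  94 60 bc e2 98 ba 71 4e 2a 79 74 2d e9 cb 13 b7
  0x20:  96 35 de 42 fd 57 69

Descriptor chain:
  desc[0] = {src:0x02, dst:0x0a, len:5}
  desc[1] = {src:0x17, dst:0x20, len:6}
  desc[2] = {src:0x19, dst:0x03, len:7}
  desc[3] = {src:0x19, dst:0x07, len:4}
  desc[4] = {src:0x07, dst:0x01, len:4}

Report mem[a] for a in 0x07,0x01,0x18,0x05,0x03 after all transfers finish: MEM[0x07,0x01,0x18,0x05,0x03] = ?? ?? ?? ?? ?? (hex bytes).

MEM[0x07,0x01,0x18,0x05,0x03] = 79 79 2a 2d 2d

D0: mem[0x0a..0x0e] <- [04 e6 f0 25 19]
D1: mem[0x20..0x25] <- [4e 2a 79 74 2d e9]
D2: mem[0x03..0x09] <- [79 74 2d e9 cb 13 b7]
D3: mem[0x07..0x0a] <- [79 74 2d e9]
D4: mem[0x01..0x04] <- [79 74 2d e9]
query mem[0x07]=0x79, mem[0x01]=0x79, mem[0x18]=0x2a, mem[0x05]=0x2d, mem[0x03]=0x2d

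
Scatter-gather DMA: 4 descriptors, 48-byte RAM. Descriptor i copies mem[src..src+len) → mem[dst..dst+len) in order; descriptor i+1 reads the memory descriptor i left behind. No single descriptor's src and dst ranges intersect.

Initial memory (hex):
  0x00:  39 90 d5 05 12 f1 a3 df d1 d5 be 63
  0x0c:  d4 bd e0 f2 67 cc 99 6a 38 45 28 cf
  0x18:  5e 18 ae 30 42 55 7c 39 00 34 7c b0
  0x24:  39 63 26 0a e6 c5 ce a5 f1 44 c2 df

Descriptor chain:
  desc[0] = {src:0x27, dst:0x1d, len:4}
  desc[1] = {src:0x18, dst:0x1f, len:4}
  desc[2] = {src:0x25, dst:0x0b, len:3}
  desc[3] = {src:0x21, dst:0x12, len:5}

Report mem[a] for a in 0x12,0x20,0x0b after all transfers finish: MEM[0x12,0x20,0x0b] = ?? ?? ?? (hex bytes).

[0] 0x27->0x1d len=4 : 0a e6 c5 ce
[1] 0x18->0x1f len=4 : 5e 18 ae 30
[2] 0x25->0x0b len=3 : 63 26 0a
[3] 0x21->0x12 len=5 : ae 30 b0 39 63
query mem[0x12]=0xae, mem[0x20]=0x18, mem[0x0b]=0x63

MEM[0x12,0x20,0x0b] = ae 18 63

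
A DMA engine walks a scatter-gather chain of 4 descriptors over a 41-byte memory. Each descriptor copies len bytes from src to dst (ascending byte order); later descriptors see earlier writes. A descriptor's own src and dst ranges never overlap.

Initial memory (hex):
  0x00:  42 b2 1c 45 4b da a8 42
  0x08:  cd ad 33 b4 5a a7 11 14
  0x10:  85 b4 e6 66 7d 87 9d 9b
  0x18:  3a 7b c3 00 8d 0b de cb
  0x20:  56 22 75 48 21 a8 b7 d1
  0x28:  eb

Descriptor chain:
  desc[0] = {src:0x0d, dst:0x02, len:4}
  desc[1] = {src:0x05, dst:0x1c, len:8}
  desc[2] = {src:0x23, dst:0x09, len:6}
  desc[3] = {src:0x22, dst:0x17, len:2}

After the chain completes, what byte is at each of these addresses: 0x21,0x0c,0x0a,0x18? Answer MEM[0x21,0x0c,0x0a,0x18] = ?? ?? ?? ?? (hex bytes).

MEM[0x21,0x0c,0x0a,0x18] = 33 b7 21 5a

#0 dst[0x02+4] := {0xa7,0x11,0x14,0x85}
#1 dst[0x1c+8] := {0x85,0xa8,0x42,0xcd,0xad,0x33,0xb4,0x5a}
#2 dst[0x09+6] := {0x5a,0x21,0xa8,0xb7,0xd1,0xeb}
#3 dst[0x17+2] := {0xb4,0x5a}
query mem[0x21]=0x33, mem[0x0c]=0xb7, mem[0x0a]=0x21, mem[0x18]=0x5a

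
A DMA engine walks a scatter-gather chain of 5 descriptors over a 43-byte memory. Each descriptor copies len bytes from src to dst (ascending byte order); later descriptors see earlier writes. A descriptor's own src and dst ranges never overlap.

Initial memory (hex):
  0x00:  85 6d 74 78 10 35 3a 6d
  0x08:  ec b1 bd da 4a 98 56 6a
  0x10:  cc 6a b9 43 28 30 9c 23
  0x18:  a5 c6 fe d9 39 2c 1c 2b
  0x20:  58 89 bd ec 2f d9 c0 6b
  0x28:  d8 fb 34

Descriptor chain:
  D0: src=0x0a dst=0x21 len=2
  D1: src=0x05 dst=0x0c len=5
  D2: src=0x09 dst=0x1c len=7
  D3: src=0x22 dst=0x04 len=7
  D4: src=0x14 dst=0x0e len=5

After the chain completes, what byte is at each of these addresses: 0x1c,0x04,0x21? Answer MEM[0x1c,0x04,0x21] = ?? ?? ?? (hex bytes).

MEM[0x1c,0x04,0x21] = b1 ec 6d

#0 dst[0x21+2] := {0xbd,0xda}
#1 dst[0x0c+5] := {0x35,0x3a,0x6d,0xec,0xb1}
#2 dst[0x1c+7] := {0xb1,0xbd,0xda,0x35,0x3a,0x6d,0xec}
#3 dst[0x04+7] := {0xec,0xec,0x2f,0xd9,0xc0,0x6b,0xd8}
#4 dst[0x0e+5] := {0x28,0x30,0x9c,0x23,0xa5}
query mem[0x1c]=0xb1, mem[0x04]=0xec, mem[0x21]=0x6d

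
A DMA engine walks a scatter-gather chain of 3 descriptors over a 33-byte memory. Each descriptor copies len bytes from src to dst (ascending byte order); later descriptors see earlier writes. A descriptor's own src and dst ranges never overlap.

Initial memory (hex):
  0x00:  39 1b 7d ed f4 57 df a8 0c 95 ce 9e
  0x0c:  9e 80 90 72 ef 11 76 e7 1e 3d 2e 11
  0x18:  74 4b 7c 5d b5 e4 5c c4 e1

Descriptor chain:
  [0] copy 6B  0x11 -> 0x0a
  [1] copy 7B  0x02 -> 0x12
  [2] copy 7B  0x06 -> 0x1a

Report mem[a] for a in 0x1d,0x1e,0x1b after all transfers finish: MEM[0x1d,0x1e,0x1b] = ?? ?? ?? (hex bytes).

MEM[0x1d,0x1e,0x1b] = 95 11 a8

#0 dst[0x0a+6] := {0x11,0x76,0xe7,0x1e,0x3d,0x2e}
#1 dst[0x12+7] := {0x7d,0xed,0xf4,0x57,0xdf,0xa8,0x0c}
#2 dst[0x1a+7] := {0xdf,0xa8,0x0c,0x95,0x11,0x76,0xe7}
query mem[0x1d]=0x95, mem[0x1e]=0x11, mem[0x1b]=0xa8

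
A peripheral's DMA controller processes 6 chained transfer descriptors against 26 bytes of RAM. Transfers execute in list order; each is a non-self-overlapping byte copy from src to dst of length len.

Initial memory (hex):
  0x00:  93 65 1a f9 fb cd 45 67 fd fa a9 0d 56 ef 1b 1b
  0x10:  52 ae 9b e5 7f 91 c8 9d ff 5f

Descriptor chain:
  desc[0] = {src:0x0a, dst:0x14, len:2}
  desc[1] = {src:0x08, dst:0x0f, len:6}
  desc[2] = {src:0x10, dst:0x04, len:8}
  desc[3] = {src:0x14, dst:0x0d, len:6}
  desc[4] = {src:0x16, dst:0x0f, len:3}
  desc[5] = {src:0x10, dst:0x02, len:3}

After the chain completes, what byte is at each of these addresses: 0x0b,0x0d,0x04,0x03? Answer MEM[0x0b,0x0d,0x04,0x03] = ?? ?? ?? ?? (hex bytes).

#0 dst[0x14+2] := {0xa9,0x0d}
#1 dst[0x0f+6] := {0xfd,0xfa,0xa9,0x0d,0x56,0xef}
#2 dst[0x04+8] := {0xfa,0xa9,0x0d,0x56,0xef,0x0d,0xc8,0x9d}
#3 dst[0x0d+6] := {0xef,0x0d,0xc8,0x9d,0xff,0x5f}
#4 dst[0x0f+3] := {0xc8,0x9d,0xff}
#5 dst[0x02+3] := {0x9d,0xff,0x5f}
query mem[0x0b]=0x9d, mem[0x0d]=0xef, mem[0x04]=0x5f, mem[0x03]=0xff

MEM[0x0b,0x0d,0x04,0x03] = 9d ef 5f ff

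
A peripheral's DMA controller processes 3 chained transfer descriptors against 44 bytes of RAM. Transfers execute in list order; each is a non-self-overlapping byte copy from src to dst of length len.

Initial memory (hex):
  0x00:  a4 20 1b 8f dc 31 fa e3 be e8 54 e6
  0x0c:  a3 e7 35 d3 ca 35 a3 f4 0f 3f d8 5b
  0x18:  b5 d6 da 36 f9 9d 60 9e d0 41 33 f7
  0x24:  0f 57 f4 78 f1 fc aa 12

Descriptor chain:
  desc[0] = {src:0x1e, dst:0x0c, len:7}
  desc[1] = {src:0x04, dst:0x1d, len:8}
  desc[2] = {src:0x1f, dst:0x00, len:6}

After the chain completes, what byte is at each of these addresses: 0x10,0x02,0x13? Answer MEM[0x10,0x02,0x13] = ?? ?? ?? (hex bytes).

MEM[0x10,0x02,0x13] = 33 be f4

D0: mem[0x0c..0x12] <- [60 9e d0 41 33 f7 0f]
D1: mem[0x1d..0x24] <- [dc 31 fa e3 be e8 54 e6]
D2: mem[0x00..0x05] <- [fa e3 be e8 54 e6]
query mem[0x10]=0x33, mem[0x02]=0xbe, mem[0x13]=0xf4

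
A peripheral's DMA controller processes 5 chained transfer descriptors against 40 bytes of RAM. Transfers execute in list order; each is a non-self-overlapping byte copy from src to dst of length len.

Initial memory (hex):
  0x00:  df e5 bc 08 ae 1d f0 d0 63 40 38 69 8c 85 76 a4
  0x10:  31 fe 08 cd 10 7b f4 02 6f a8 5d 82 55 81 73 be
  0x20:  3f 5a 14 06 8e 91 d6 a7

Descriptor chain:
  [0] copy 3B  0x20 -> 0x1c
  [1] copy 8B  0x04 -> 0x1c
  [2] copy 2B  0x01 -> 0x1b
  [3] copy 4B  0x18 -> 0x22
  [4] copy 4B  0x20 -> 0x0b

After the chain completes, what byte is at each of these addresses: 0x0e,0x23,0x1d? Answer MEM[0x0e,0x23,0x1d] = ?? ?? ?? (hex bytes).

[0] 0x20->0x1c len=3 : 3f 5a 14
[1] 0x04->0x1c len=8 : ae 1d f0 d0 63 40 38 69
[2] 0x01->0x1b len=2 : e5 bc
[3] 0x18->0x22 len=4 : 6f a8 5d e5
[4] 0x20->0x0b len=4 : 63 40 6f a8
query mem[0x0e]=0xa8, mem[0x23]=0xa8, mem[0x1d]=0x1d

MEM[0x0e,0x23,0x1d] = a8 a8 1d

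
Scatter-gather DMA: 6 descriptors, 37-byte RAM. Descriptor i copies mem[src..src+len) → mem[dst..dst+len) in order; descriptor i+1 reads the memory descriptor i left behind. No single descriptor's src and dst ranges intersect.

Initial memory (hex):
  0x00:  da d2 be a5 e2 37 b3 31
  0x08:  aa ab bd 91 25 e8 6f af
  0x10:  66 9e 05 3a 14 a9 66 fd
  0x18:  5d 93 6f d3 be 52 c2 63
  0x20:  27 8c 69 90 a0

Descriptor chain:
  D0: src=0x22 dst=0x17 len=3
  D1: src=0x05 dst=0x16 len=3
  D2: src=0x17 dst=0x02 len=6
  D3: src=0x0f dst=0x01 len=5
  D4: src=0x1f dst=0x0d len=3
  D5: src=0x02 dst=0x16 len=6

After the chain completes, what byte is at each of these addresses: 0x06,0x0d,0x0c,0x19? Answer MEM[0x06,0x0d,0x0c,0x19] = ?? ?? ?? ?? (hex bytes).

  after D0: wrote 3B at 0x17 = 6990a0
  after D1: wrote 3B at 0x16 = 37b331
  after D2: wrote 6B at 0x02 = b331a06fd3be
  after D3: wrote 5B at 0x01 = af669e053a
  after D4: wrote 3B at 0x0d = 63278c
  after D5: wrote 6B at 0x16 = 669e053ad3be
query mem[0x06]=0xd3, mem[0x0d]=0x63, mem[0x0c]=0x25, mem[0x19]=0x3a

MEM[0x06,0x0d,0x0c,0x19] = d3 63 25 3a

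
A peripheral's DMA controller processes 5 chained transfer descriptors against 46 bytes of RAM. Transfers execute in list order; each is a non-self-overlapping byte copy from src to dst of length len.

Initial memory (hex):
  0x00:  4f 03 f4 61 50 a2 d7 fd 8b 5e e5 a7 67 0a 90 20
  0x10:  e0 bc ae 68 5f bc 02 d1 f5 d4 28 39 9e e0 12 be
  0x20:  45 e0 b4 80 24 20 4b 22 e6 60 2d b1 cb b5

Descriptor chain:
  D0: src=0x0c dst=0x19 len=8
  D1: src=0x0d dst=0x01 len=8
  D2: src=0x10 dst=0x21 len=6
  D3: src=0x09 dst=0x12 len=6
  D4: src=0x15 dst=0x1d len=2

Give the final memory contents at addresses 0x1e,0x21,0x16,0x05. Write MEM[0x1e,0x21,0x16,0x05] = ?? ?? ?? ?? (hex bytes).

#0 dst[0x19+8] := {0x67,0x0a,0x90,0x20,0xe0,0xbc,0xae,0x68}
#1 dst[0x01+8] := {0x0a,0x90,0x20,0xe0,0xbc,0xae,0x68,0x5f}
#2 dst[0x21+6] := {0xe0,0xbc,0xae,0x68,0x5f,0xbc}
#3 dst[0x12+6] := {0x5e,0xe5,0xa7,0x67,0x0a,0x90}
#4 dst[0x1d+2] := {0x67,0x0a}
query mem[0x1e]=0x0a, mem[0x21]=0xe0, mem[0x16]=0x0a, mem[0x05]=0xbc

MEM[0x1e,0x21,0x16,0x05] = 0a e0 0a bc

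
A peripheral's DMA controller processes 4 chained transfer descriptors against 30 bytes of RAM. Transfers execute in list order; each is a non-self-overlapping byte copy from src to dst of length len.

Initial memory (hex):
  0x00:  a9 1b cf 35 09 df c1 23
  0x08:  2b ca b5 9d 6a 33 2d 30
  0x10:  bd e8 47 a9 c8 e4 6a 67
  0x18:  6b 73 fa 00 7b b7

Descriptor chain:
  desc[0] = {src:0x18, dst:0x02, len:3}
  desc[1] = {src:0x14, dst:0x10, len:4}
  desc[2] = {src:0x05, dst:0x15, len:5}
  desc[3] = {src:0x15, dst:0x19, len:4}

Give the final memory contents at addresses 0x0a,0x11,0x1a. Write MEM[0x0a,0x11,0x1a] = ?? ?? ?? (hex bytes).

#0 dst[0x02+3] := {0x6b,0x73,0xfa}
#1 dst[0x10+4] := {0xc8,0xe4,0x6a,0x67}
#2 dst[0x15+5] := {0xdf,0xc1,0x23,0x2b,0xca}
#3 dst[0x19+4] := {0xdf,0xc1,0x23,0x2b}
query mem[0x0a]=0xb5, mem[0x11]=0xe4, mem[0x1a]=0xc1

MEM[0x0a,0x11,0x1a] = b5 e4 c1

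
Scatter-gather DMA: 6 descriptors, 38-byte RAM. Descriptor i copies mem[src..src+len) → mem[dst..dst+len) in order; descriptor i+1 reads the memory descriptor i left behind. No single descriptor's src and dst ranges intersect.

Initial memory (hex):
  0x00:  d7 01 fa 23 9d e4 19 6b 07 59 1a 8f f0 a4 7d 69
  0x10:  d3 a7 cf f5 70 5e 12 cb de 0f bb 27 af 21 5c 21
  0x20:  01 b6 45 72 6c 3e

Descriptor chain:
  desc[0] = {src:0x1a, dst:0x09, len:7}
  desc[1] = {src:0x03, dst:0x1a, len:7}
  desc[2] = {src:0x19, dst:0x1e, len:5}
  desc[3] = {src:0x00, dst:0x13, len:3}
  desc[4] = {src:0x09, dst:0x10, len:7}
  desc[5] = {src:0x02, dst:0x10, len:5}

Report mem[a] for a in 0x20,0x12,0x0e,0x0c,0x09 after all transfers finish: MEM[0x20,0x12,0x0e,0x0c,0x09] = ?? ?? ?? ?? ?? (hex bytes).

MEM[0x20,0x12,0x0e,0x0c,0x09] = 9d 9d 21 21 bb

  after D0: wrote 7B at 0x09 = bb27af215c2101
  after D1: wrote 7B at 0x1a = 239de4196b07bb
  after D2: wrote 5B at 0x1e = 0f239de419
  after D3: wrote 3B at 0x13 = d701fa
  after D4: wrote 7B at 0x10 = bb27af215c2101
  after D5: wrote 5B at 0x10 = fa239de419
query mem[0x20]=0x9d, mem[0x12]=0x9d, mem[0x0e]=0x21, mem[0x0c]=0x21, mem[0x09]=0xbb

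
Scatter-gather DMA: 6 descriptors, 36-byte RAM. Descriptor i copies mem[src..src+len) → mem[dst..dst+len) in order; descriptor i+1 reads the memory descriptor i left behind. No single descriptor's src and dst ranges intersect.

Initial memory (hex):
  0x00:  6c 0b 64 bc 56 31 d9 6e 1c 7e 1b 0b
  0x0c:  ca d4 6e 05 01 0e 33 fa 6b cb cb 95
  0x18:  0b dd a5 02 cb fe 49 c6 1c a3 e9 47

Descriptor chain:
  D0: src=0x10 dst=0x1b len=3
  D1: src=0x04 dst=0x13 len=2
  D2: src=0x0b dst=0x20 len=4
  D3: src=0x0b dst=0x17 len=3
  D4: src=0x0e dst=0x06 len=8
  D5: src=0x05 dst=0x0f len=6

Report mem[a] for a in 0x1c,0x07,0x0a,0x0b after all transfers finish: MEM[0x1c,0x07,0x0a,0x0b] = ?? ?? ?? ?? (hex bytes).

#0 dst[0x1b+3] := {0x01,0x0e,0x33}
#1 dst[0x13+2] := {0x56,0x31}
#2 dst[0x20+4] := {0x0b,0xca,0xd4,0x6e}
#3 dst[0x17+3] := {0x0b,0xca,0xd4}
#4 dst[0x06+8] := {0x6e,0x05,0x01,0x0e,0x33,0x56,0x31,0xcb}
#5 dst[0x0f+6] := {0x31,0x6e,0x05,0x01,0x0e,0x33}
query mem[0x1c]=0x0e, mem[0x07]=0x05, mem[0x0a]=0x33, mem[0x0b]=0x56

MEM[0x1c,0x07,0x0a,0x0b] = 0e 05 33 56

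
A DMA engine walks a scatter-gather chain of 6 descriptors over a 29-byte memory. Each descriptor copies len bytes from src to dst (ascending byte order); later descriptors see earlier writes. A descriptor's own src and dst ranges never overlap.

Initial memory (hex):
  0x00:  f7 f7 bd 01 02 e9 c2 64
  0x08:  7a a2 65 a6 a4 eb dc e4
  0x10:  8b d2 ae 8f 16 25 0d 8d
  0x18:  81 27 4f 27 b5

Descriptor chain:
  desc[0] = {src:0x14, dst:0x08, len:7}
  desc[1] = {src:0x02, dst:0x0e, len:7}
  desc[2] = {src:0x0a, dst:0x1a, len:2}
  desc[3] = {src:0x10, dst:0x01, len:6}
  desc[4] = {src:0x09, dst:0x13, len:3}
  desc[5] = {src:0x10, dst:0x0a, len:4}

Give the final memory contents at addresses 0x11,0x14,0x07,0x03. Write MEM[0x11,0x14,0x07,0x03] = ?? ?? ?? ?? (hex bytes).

#0 dst[0x08+7] := {0x16,0x25,0x0d,0x8d,0x81,0x27,0x4f}
#1 dst[0x0e+7] := {0xbd,0x01,0x02,0xe9,0xc2,0x64,0x16}
#2 dst[0x1a+2] := {0x0d,0x8d}
#3 dst[0x01+6] := {0x02,0xe9,0xc2,0x64,0x16,0x25}
#4 dst[0x13+3] := {0x25,0x0d,0x8d}
#5 dst[0x0a+4] := {0x02,0xe9,0xc2,0x25}
query mem[0x11]=0xe9, mem[0x14]=0x0d, mem[0x07]=0x64, mem[0x03]=0xc2

MEM[0x11,0x14,0x07,0x03] = e9 0d 64 c2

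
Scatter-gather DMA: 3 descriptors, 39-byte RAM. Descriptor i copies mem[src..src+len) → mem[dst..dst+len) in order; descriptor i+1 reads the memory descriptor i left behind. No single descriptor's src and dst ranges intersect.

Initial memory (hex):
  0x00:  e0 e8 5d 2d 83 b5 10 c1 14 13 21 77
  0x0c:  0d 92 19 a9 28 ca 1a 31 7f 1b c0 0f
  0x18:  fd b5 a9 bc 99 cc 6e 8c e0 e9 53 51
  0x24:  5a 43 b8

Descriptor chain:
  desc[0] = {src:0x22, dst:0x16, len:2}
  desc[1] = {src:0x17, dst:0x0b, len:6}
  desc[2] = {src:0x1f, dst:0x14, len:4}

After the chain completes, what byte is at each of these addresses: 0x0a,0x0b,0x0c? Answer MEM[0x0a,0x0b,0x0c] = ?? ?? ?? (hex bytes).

#0 dst[0x16+2] := {0x53,0x51}
#1 dst[0x0b+6] := {0x51,0xfd,0xb5,0xa9,0xbc,0x99}
#2 dst[0x14+4] := {0x8c,0xe0,0xe9,0x53}
query mem[0x0a]=0x21, mem[0x0b]=0x51, mem[0x0c]=0xfd

MEM[0x0a,0x0b,0x0c] = 21 51 fd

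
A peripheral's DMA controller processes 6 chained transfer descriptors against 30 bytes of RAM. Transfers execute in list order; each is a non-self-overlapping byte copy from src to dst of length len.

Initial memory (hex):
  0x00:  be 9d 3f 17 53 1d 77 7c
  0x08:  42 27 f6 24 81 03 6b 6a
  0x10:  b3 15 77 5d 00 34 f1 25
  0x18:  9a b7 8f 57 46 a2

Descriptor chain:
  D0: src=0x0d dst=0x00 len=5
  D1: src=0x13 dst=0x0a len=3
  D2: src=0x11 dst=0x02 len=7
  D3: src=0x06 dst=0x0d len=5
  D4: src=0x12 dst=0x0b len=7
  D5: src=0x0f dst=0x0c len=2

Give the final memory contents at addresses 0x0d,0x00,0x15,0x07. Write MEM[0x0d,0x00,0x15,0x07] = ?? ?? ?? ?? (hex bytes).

#0 dst[0x00+5] := {0x03,0x6b,0x6a,0xb3,0x15}
#1 dst[0x0a+3] := {0x5d,0x00,0x34}
#2 dst[0x02+7] := {0x15,0x77,0x5d,0x00,0x34,0xf1,0x25}
#3 dst[0x0d+5] := {0x34,0xf1,0x25,0x27,0x5d}
#4 dst[0x0b+7] := {0x77,0x5d,0x00,0x34,0xf1,0x25,0x9a}
#5 dst[0x0c+2] := {0xf1,0x25}
query mem[0x0d]=0x25, mem[0x00]=0x03, mem[0x15]=0x34, mem[0x07]=0xf1

MEM[0x0d,0x00,0x15,0x07] = 25 03 34 f1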